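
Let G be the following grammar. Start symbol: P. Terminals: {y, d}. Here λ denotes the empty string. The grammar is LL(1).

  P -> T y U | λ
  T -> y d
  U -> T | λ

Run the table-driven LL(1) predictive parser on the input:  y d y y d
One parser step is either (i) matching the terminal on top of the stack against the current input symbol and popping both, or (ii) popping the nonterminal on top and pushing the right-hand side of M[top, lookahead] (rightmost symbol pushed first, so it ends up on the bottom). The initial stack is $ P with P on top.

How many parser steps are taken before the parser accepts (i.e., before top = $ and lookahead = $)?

step 1: stack=$ P  input=y d y y d $  — expand P -> T y U
step 2: stack=$ U y T  input=y d y y d $  — expand T -> y d
step 3: stack=$ U y d y  input=y d y y d $  — match y
step 4: stack=$ U y d  input=d y y d $  — match d
step 5: stack=$ U y  input=y y d $  — match y
step 6: stack=$ U  input=y d $  — expand U -> T
step 7: stack=$ T  input=y d $  — expand T -> y d
step 8: stack=$ d y  input=y d $  — match y
step 9: stack=$ d  input=d $  — match d
Accept reached after 9 steps.

9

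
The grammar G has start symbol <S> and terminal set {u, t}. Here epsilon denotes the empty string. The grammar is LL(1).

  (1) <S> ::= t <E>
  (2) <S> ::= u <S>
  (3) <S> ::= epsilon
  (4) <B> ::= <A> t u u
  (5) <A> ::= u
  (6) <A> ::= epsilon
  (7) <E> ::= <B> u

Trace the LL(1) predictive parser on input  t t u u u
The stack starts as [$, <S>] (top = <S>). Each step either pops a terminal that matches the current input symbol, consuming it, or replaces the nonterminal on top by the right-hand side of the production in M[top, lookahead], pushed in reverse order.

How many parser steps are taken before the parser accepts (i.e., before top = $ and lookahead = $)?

9

step 1: stack=$ <S>  input=t t u u u $  — expand <S> ::= t <E>
step 2: stack=$ <E> t  input=t t u u u $  — match t
step 3: stack=$ <E>  input=t u u u $  — expand <E> ::= <B> u
step 4: stack=$ u <B>  input=t u u u $  — expand <B> ::= <A> t u u
step 5: stack=$ u u u t <A>  input=t u u u $  — expand <A> ::= epsilon
step 6: stack=$ u u u t  input=t u u u $  — match t
step 7: stack=$ u u u  input=u u u $  — match u
step 8: stack=$ u u  input=u u $  — match u
step 9: stack=$ u  input=u $  — match u
Accept reached after 9 steps.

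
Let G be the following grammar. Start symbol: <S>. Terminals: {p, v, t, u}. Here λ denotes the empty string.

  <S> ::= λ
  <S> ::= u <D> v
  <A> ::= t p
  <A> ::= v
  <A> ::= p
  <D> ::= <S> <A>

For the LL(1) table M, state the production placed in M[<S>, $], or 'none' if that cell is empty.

FIRST(<S>) = {λ, u}
FIRST(<A>) = {p, t, v}
FIRST(<D>) = {p, t, u, v}  (via <S> <A>)
FOLLOW(<S>) includes $ since <S> is the start symbol.
FOLLOW(<S>): in <D>::=<S> <A>, <S> is followed by <A> with FIRST {p, t, v}. Thus FOLLOW(<S>) = {$, p, t, v}.
For <S> ::= λ: FIRST(λ) = {λ}, so it goes in M[<S>, t] for t ∈ {}; since λ ∈ FIRST, also for every t ∈ FOLLOW(<S>) = {$, p, t, v}.
For <S> ::= u <D> v: FIRST(u <D> v) = {u}, so it goes in M[<S>, t] for t ∈ {u}.

<S> ::= λ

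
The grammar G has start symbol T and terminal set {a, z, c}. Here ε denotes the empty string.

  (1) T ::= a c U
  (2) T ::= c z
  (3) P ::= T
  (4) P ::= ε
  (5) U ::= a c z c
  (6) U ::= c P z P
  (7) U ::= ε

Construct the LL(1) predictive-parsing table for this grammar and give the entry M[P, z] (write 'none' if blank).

P ::= ε

FIRST(T) = {a, c}
FIRST(U) = {ε, a, c}
FIRST(P) = {ε, a, c}  (via T)
FOLLOW(T) includes $ since T is the start symbol.
FOLLOW(U): in T::=a c U, the suffix after U is empty, so FOLLOW(U) ⊇ FOLLOW(T) = {$, z}. Thus FOLLOW(U) = {$, z}.
FOLLOW(P): in U::=c P z P (occurrence 1), P is followed by z P with FIRST {z}; in U::=c P z P (occurrence 2), the suffix after P is empty, so FOLLOW(P) ⊇ FOLLOW(U) = {$, z}. Thus FOLLOW(P) = {$, z}.
For P ::= T: FIRST(T) = {a, c}, so it goes in M[P, t] for t ∈ {a, c}.
For P ::= ε: FIRST(ε) = {ε}, so it goes in M[P, t] for t ∈ {}; since ε ∈ FIRST, also for every t ∈ FOLLOW(P) = {$, z}.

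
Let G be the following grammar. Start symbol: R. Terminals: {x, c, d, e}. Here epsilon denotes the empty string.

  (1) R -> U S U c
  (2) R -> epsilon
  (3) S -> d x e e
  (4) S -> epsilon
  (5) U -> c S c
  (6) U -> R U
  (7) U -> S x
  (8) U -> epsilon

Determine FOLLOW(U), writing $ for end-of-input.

{c, d, x}

FIRST(S) = {epsilon, d}
FIRST(R) = {epsilon, c, d, x}  (via U S U c)
FIRST(U) = {epsilon, c, d, x}  (via R U, S x)
FOLLOW(R) includes $ since R is the start symbol.
FOLLOW(S): in R->U S U c, S is followed by U c with FIRST {c, d, x}; in U->c S c, S is followed by c with FIRST {c}; in U->S x, S is followed by x with FIRST {x}. Thus FOLLOW(S) = {c, d, x}.
FOLLOW(U): in R->U S U c (occurrence 1), U is followed by S U c with FIRST {c, d, x}; in R->U S U c (occurrence 2), U is followed by c with FIRST {c}; in U->R U, the suffix after U is empty (adds nothing new). Thus FOLLOW(U) = {c, d, x}.
FOLLOW(R): in U->R U, R is followed by U with FIRST {epsilon, c, d, x}; in U->R U, the suffix after R is nullable, so FOLLOW(R) ⊇ FOLLOW(U) = {c, d, x}. Thus FOLLOW(R) = {$, c, d, x}.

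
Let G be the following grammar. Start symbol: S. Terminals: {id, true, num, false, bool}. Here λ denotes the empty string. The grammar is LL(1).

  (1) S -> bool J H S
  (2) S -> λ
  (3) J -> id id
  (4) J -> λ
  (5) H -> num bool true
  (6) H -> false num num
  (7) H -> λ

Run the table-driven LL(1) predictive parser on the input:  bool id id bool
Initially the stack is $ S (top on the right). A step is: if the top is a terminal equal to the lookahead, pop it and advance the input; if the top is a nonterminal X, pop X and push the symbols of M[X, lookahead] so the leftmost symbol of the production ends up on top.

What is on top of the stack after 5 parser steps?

     Stack         Input              Action
  1  $ S           bool id id bool $  expand S -> bool J H S
  2  $ S H J bool  bool id id bool $  match bool
  3  $ S H J       id id bool $       expand J -> id id
  4  $ S H id id   id id bool $       match id
  5  $ S H id      id bool $          match id
Stack after step 5: $ S H (top = H).

H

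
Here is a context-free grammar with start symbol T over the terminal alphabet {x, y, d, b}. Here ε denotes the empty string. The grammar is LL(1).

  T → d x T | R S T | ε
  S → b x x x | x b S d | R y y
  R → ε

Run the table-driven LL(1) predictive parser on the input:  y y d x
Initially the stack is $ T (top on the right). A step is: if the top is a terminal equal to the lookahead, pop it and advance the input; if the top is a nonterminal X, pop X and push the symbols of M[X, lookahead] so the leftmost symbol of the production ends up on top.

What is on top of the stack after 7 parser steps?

     Stack      Input      Action
  1  $ T        y y d x $  expand T → R S T
  2  $ T S R    y y d x $  expand R → ε
  3  $ T S      y y d x $  expand S → R y y
  4  $ T y y R  y y d x $  expand R → ε
  5  $ T y y    y y d x $  match y
  6  $ T y      y d x $    match y
  7  $ T        d x $      expand T → d x T
Stack after step 7: $ T x d (top = d).

d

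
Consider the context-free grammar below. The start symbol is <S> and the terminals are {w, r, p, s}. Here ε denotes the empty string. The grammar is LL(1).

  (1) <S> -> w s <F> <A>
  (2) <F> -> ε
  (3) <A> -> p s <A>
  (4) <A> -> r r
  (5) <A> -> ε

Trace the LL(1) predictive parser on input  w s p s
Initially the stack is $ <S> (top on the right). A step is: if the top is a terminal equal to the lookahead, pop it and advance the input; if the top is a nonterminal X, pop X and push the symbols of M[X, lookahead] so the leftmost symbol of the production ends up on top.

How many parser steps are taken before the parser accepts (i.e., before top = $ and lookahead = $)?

8

     Stack          Input      Action
  1  $ <S>          w s p s $  expand <S> -> w s <F> <A>
  2  $ <A> <F> s w  w s p s $  match w
  3  $ <A> <F> s    s p s $    match s
  4  $ <A> <F>      p s $      expand <F> -> ε
  5  $ <A>          p s $      expand <A> -> p s <A>
  6  $ <A> s p      p s $      match p
  7  $ <A> s        s $        match s
  8  $ <A>          $          expand <A> -> ε
Accept reached after 8 steps.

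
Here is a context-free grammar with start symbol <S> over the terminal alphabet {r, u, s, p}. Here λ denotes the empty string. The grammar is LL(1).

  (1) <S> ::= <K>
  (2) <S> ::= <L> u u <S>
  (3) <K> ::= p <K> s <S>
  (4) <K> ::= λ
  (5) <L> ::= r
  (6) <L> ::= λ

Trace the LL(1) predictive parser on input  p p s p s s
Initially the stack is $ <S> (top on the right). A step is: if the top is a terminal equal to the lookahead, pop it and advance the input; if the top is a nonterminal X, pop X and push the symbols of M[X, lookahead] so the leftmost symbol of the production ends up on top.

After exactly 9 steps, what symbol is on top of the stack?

step 1: stack=$ <S>  input=p p s p s s $  — expand <S> ::= <K>
step 2: stack=$ <K>  input=p p s p s s $  — expand <K> ::= p <K> s <S>
step 3: stack=$ <S> s <K> p  input=p p s p s s $  — match p
step 4: stack=$ <S> s <K>  input=p s p s s $  — expand <K> ::= p <K> s <S>
step 5: stack=$ <S> s <S> s <K> p  input=p s p s s $  — match p
step 6: stack=$ <S> s <S> s <K>  input=s p s s $  — expand <K> ::= λ
step 7: stack=$ <S> s <S> s  input=s p s s $  — match s
step 8: stack=$ <S> s <S>  input=p s s $  — expand <S> ::= <K>
step 9: stack=$ <S> s <K>  input=p s s $  — expand <K> ::= p <K> s <S>
Stack after step 9: $ <S> s <S> s <K> p (top = p).

p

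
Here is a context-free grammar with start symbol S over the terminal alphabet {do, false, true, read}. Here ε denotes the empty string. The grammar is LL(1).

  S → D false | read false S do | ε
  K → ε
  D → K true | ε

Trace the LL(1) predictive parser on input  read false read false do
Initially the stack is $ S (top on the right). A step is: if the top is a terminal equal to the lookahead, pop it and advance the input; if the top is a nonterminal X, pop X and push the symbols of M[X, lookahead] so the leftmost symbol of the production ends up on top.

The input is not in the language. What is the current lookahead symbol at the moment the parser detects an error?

$

step 1: stack=$ S  input=read false read false do $  — expand S → read false S do
step 2: stack=$ do S false read  input=read false read false do $  — match read
step 3: stack=$ do S false  input=false read false do $  — match false
step 4: stack=$ do S  input=read false do $  — expand S → read false S do
step 5: stack=$ do do S false read  input=read false do $  — match read
step 6: stack=$ do do S false  input=false do $  — match false
step 7: stack=$ do do S  input=do $  — expand S → ε
step 8: stack=$ do do  input=do $  — match do
step 9: stack=$ do  input=$  — error: top is terminal do but lookahead is $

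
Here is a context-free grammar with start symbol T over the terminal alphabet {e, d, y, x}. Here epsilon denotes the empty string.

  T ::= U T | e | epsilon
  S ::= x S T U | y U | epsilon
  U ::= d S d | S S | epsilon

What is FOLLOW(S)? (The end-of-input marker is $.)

{$, d, e, x, y}

FIRST(S) = {epsilon, x, y}
FIRST(U) = {epsilon, d, x, y}  (via S S)
FIRST(T) = {epsilon, d, e, x, y}  (via U T)
FOLLOW(T) includes $ since T is the start symbol.
FOLLOW(T): in T::=U T, the suffix after T is empty (adds nothing new); in S::=x S T U, T is followed by U with FIRST {epsilon, d, x, y}; in S::=x S T U, the suffix after T is nullable, so FOLLOW(T) ⊇ FOLLOW(S) = {$, d, e, x, y}. Thus FOLLOW(T) = {$, d, e, x, y}.
FOLLOW(S): in S::=x S T U, S is followed by T U with FIRST {epsilon, d, e, x, y}; in S::=x S T U, the suffix after S is nullable (adds nothing new); in U::=d S d, S is followed by d with FIRST {d}; in U::=S S (occurrence 1), S is followed by S with FIRST {epsilon, x, y}; in U::=S S (occurrence 1), the suffix after S is nullable, so FOLLOW(S) ⊇ FOLLOW(U) = {$, d, e, x, y}; in U::=S S (occurrence 2), the suffix after S is empty, so FOLLOW(S) ⊇ FOLLOW(U) = {$, d, e, x, y}. Thus FOLLOW(S) = {$, d, e, x, y}.
FOLLOW(U): in T::=U T, U is followed by T with FIRST {epsilon, d, e, x, y}; in T::=U T, the suffix after U is nullable, so FOLLOW(U) ⊇ FOLLOW(T) = {$, d, e, x, y}; in S::=x S T U, the suffix after U is empty, so FOLLOW(U) ⊇ FOLLOW(S) = {$, d, e, x, y}; in S::=y U, the suffix after U is empty, so FOLLOW(U) ⊇ FOLLOW(S) = {$, d, e, x, y}. Thus FOLLOW(U) = {$, d, e, x, y}.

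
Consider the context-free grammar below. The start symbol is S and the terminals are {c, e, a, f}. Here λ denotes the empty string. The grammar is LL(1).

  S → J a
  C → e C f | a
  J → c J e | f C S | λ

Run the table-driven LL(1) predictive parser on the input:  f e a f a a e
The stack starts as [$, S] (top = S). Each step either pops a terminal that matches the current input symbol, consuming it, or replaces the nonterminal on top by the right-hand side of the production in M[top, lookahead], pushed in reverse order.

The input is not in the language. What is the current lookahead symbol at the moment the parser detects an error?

e

step 1: stack=$ S  input=f e a f a a e $  — expand S → J a
step 2: stack=$ a J  input=f e a f a a e $  — expand J → f C S
step 3: stack=$ a S C f  input=f e a f a a e $  — match f
step 4: stack=$ a S C  input=e a f a a e $  — expand C → e C f
step 5: stack=$ a S f C e  input=e a f a a e $  — match e
step 6: stack=$ a S f C  input=a f a a e $  — expand C → a
step 7: stack=$ a S f a  input=a f a a e $  — match a
step 8: stack=$ a S f  input=f a a e $  — match f
step 9: stack=$ a S  input=a a e $  — expand S → J a
step 10: stack=$ a a J  input=a a e $  — expand J → λ
step 11: stack=$ a a  input=a a e $  — match a
step 12: stack=$ a  input=a e $  — match a
step 13: stack=$  input=e $  — error: stack empty but input remains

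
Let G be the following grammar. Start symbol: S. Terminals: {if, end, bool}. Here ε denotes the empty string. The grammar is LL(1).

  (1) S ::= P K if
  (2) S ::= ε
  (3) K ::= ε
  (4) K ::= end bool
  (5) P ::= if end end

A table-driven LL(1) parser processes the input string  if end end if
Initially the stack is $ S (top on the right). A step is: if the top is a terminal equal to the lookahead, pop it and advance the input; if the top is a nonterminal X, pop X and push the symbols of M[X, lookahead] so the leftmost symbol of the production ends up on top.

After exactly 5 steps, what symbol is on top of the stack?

K

     Stack              Input            Action
  1  $ S                if end end if $  expand S ::= P K if
  2  $ if K P           if end end if $  expand P ::= if end end
  3  $ if K end end if  if end end if $  match if
  4  $ if K end end     end end if $     match end
  5  $ if K end         end if $         match end
Stack after step 5: $ if K (top = K).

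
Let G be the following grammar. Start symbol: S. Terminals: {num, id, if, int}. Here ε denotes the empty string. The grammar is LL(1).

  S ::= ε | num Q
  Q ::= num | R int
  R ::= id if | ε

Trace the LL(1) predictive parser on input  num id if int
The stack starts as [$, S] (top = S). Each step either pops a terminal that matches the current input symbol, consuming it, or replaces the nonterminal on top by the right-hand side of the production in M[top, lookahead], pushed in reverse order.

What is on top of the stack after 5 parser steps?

if

step 1: stack=$ S  input=num id if int $  — expand S ::= num Q
step 2: stack=$ Q num  input=num id if int $  — match num
step 3: stack=$ Q  input=id if int $  — expand Q ::= R int
step 4: stack=$ int R  input=id if int $  — expand R ::= id if
step 5: stack=$ int if id  input=id if int $  — match id
Stack after step 5: $ int if (top = if).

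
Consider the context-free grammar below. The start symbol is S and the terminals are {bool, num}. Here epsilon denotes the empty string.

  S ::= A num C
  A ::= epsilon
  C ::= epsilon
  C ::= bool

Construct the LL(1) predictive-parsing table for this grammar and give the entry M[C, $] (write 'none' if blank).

FIRST(A): from A::=epsilon we get {epsilon}. So FIRST(A) = {epsilon}.
FIRST(C): from C::=epsilon we get {epsilon}; from C::=bool we get {bool}. So FIRST(C) = {epsilon, bool}.
FIRST(S): from S::=A num C we get {num}. So FIRST(S) = {num}.
FOLLOW(S) includes $ since S is the start symbol.
FOLLOW(S): S appears on no right-hand side. Thus FOLLOW(S) = {$}.
FOLLOW(C): in S::=A num C, the suffix after C is empty, so FOLLOW(C) ⊇ FOLLOW(S) = {$}. Thus FOLLOW(C) = {$}.
For C ::= epsilon: FIRST(epsilon) = {epsilon}, so it goes in M[C, t] for t ∈ {}; since epsilon ∈ FIRST, also for every t ∈ FOLLOW(C) = {$}.
For C ::= bool: FIRST(bool) = {bool}, so it goes in M[C, t] for t ∈ {bool}.

C ::= epsilon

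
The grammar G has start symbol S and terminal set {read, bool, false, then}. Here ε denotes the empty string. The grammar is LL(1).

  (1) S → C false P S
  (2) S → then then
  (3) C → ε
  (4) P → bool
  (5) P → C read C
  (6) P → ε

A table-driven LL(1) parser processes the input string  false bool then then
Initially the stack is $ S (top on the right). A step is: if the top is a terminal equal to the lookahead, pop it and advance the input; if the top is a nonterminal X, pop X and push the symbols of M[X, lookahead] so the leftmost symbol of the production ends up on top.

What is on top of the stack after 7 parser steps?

then

     Stack          Input                   Action
  1  $ S            false bool then then $  expand S → C false P S
  2  $ S P false C  false bool then then $  expand C → ε
  3  $ S P false    false bool then then $  match false
  4  $ S P          bool then then $        expand P → bool
  5  $ S bool       bool then then $        match bool
  6  $ S            then then $             expand S → then then
  7  $ then then    then then $             match then
Stack after step 7: $ then (top = then).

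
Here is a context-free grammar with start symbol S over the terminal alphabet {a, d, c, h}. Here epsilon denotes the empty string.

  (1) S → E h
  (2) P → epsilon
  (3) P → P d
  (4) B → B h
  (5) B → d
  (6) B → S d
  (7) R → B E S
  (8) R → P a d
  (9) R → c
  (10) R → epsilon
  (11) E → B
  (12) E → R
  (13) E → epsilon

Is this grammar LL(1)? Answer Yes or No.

FIRST(S) = {a, c, d, h}
FIRST(P) = {epsilon, d}
FIRST(B) = {a, c, d, h}
FIRST(R) = {epsilon, a, c, d, h}
FIRST(E) = {epsilon, a, c, d, h}
FOLLOW(S) = {$, a, c, d, h}
FOLLOW(P) = {a, d}
FOLLOW(B) = {a, c, d, h}
FOLLOW(R) = {a, c, d, h}
FOLLOW(E) = {a, c, d, h}
Cell M[B, a] receives both B → B h and B → S d — the grammar is not LL(1).

No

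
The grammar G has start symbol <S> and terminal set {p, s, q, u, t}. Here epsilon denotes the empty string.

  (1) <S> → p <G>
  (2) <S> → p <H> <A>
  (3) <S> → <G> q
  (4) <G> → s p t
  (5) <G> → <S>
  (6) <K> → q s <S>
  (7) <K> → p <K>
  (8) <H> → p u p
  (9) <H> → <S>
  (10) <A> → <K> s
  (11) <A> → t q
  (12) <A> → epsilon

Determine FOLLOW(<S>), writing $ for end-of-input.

FIRST(<K>): from <K>→q s <S> we get {q}; from <K>→p <K> we get {p}. So FIRST(<K>) = {p, q}.
FIRST(<A>): from <A>→<K> s we get {p, q}; from <A>→t q we get {t}; from <A>→epsilon we get {epsilon}. So FIRST(<A>) = {epsilon, p, q, t}.
FIRST(<S>): from <S>→p <G> we get {p}; from <S>→p <H> <A> we get {p}; from <S>→<G> q we get {p, s}. So FIRST(<S>) = {p, s}.
FIRST(<G>): from <G>→s p t we get {s}; from <G>→<S> we get {p, s}. So FIRST(<G>) = {p, s}.
FIRST(<H>): from <H>→p u p we get {p}; from <H>→<S> we get {p, s}. So FIRST(<H>) = {p, s}.
FOLLOW(<S>) includes $ since <S> is the start symbol.
FOLLOW(<K>): in <K>→p <K>, the suffix after <K> is empty (adds nothing new); in <A>→<K> s, <K> is followed by s with FIRST {s}. Thus FOLLOW(<K>) = {s}.
FOLLOW(<S>): in <G>→<S>, the suffix after <S> is empty, so FOLLOW(<S>) ⊇ FOLLOW(<G>) = {$, p, q, s, t}; in <K>→q s <S>, the suffix after <S> is empty, so FOLLOW(<S>) ⊇ FOLLOW(<K>) = {s}; in <H>→<S>, the suffix after <S> is empty, so FOLLOW(<S>) ⊇ FOLLOW(<H>) = {$, p, q, s, t}. Thus FOLLOW(<S>) = {$, p, q, s, t}.
FOLLOW(<G>): in <S>→p <G>, the suffix after <G> is empty, so FOLLOW(<G>) ⊇ FOLLOW(<S>) = {$, p, q, s, t}; in <S>→<G> q, <G> is followed by q with FIRST {q}. Thus FOLLOW(<G>) = {$, p, q, s, t}.
FOLLOW(<H>): in <S>→p <H> <A>, <H> is followed by <A> with FIRST {epsilon, p, q, t}; in <S>→p <H> <A>, the suffix after <H> is nullable, so FOLLOW(<H>) ⊇ FOLLOW(<S>) = {$, p, q, s, t}. Thus FOLLOW(<H>) = {$, p, q, s, t}.
FOLLOW(<A>): in <S>→p <H> <A>, the suffix after <A> is empty, so FOLLOW(<A>) ⊇ FOLLOW(<S>) = {$, p, q, s, t}. Thus FOLLOW(<A>) = {$, p, q, s, t}.

{$, p, q, s, t}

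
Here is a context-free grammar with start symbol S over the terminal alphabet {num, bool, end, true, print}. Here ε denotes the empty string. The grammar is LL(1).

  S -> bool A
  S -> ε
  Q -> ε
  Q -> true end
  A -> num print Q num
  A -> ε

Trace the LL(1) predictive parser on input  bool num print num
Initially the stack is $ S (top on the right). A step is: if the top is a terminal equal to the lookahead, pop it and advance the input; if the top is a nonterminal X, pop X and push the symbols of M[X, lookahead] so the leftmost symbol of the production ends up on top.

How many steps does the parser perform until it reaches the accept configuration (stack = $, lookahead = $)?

7

     Stack              Input                 Action
  1  $ S                bool num print num $  expand S -> bool A
  2  $ A bool           bool num print num $  match bool
  3  $ A                num print num $       expand A -> num print Q num
  4  $ num Q print num  num print num $       match num
  5  $ num Q print      print num $           match print
  6  $ num Q            num $                 expand Q -> ε
  7  $ num              num $                 match num
Accept reached after 7 steps.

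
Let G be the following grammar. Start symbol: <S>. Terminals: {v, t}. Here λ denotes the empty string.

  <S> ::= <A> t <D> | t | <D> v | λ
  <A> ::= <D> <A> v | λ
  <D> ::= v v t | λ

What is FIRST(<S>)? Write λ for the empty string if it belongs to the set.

{λ, t, v}

FIRST(<D>) = {λ, v}
FIRST(<A>) = {λ, v}  (via <D> <A> v)
FIRST(<S>) = {λ, t, v}  (via <A> t <D>, <D> v)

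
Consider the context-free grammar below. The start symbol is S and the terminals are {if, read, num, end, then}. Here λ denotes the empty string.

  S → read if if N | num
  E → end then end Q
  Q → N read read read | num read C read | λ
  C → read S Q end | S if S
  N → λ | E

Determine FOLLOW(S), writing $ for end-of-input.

FIRST(S) = {num, read}
FIRST(E) = {end}
FIRST(C) = {num, read}  (via S if S)
FIRST(N) = {λ, end}  (via E)
FIRST(Q) = {λ, end, num, read}  (via N read read read)
FOLLOW(S) includes $ since S is the start symbol.
FOLLOW(C): in Q→num read C read, C is followed by read with FIRST {read}. Thus FOLLOW(C) = {read}.
FOLLOW(S): in C→read S Q end, S is followed by Q end with FIRST {end, num, read}; in C→S if S (occurrence 1), S is followed by if S with FIRST {if}; in C→S if S (occurrence 2), the suffix after S is empty, so FOLLOW(S) ⊇ FOLLOW(C) = {read}. Thus FOLLOW(S) = {$, end, if, num, read}.
FOLLOW(N): in S→read if if N, the suffix after N is empty, so FOLLOW(N) ⊇ FOLLOW(S) = {$, end, if, num, read}; in Q→N read read read, N is followed by read read read with FIRST {read}. Thus FOLLOW(N) = {$, end, if, num, read}.
FOLLOW(E): in N→E, the suffix after E is empty, so FOLLOW(E) ⊇ FOLLOW(N) = {$, end, if, num, read}. Thus FOLLOW(E) = {$, end, if, num, read}.
FOLLOW(Q): in E→end then end Q, the suffix after Q is empty, so FOLLOW(Q) ⊇ FOLLOW(E) = {$, end, if, num, read}; in C→read S Q end, Q is followed by end with FIRST {end}. Thus FOLLOW(Q) = {$, end, if, num, read}.

{$, end, if, num, read}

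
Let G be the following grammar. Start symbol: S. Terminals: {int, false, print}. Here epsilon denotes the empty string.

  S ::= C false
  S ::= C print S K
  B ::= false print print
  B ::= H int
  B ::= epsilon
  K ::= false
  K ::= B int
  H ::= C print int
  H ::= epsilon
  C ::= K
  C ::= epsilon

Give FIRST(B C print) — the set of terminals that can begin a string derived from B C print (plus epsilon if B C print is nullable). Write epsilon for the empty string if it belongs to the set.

{false, int, print}

FIRST(S) = {false, int, print}  (via C false, C print S K)
FIRST(B) = {epsilon, false, int, print}  (via H int)
FIRST(K) = {false, int, print}  (via B int)
FIRST(C) = {epsilon, false, int, print}  (via K)
FIRST(H) = {epsilon, false, int, print}  (via C print int)
FIRST(B C print): take FIRST of each symbol in turn, carrying on past any symbol whose FIRST contains epsilon; result {false, int, print}.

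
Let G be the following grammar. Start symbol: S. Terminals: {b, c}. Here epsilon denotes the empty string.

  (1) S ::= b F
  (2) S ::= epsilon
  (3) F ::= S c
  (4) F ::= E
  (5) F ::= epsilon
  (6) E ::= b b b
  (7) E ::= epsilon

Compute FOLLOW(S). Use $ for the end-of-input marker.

{$, c}

FIRST(S): from S::=b F we get {b}; from S::=epsilon we get {epsilon}. So FIRST(S) = {epsilon, b}.
FIRST(E): from E::=b b b we get {b}; from E::=epsilon we get {epsilon}. So FIRST(E) = {epsilon, b}.
FIRST(F): from F::=S c we get {b, c}; from F::=E we get {epsilon, b}; from F::=epsilon we get {epsilon}. So FIRST(F) = {epsilon, b, c}.
FOLLOW(S) includes $ since S is the start symbol.
FOLLOW(S): in F::=S c, S is followed by c with FIRST {c}. Thus FOLLOW(S) = {$, c}.
FOLLOW(F): in S::=b F, the suffix after F is empty, so FOLLOW(F) ⊇ FOLLOW(S) = {$, c}. Thus FOLLOW(F) = {$, c}.
FOLLOW(E): in F::=E, the suffix after E is empty, so FOLLOW(E) ⊇ FOLLOW(F) = {$, c}. Thus FOLLOW(E) = {$, c}.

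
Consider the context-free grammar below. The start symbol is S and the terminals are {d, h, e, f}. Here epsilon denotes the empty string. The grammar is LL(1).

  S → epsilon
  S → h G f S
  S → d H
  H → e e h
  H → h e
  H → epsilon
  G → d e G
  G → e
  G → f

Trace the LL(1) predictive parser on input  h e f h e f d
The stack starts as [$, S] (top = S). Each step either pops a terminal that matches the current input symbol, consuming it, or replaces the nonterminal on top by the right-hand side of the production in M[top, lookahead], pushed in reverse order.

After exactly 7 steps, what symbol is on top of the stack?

step 1: stack=$ S  input=h e f h e f d $  — expand S → h G f S
step 2: stack=$ S f G h  input=h e f h e f d $  — match h
step 3: stack=$ S f G  input=e f h e f d $  — expand G → e
step 4: stack=$ S f e  input=e f h e f d $  — match e
step 5: stack=$ S f  input=f h e f d $  — match f
step 6: stack=$ S  input=h e f d $  — expand S → h G f S
step 7: stack=$ S f G h  input=h e f d $  — match h
Stack after step 7: $ S f G (top = G).

G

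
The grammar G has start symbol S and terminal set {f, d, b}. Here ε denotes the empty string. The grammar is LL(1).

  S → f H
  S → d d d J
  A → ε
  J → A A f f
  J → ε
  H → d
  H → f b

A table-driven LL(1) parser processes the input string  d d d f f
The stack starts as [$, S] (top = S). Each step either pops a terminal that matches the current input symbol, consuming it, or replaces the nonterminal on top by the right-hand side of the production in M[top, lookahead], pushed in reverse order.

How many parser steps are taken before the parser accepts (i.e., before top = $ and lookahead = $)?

     Stack      Input        Action
  1  $ S        d d d f f $  expand S → d d d J
  2  $ J d d d  d d d f f $  match d
  3  $ J d d    d d f f $    match d
  4  $ J d      d f f $      match d
  5  $ J        f f $        expand J → A A f f
  6  $ f f A A  f f $        expand A → ε
  7  $ f f A    f f $        expand A → ε
  8  $ f f      f f $        match f
  9  $ f        f $          match f
Accept reached after 9 steps.

9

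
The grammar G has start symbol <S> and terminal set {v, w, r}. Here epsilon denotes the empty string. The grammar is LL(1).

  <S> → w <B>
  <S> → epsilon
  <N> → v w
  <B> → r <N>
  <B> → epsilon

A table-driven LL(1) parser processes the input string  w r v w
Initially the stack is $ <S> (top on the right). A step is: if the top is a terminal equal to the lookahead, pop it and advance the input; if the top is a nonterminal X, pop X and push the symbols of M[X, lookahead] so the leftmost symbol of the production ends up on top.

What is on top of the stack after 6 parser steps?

w

step 1: stack=$ <S>  input=w r v w $  — expand <S> → w <B>
step 2: stack=$ <B> w  input=w r v w $  — match w
step 3: stack=$ <B>  input=r v w $  — expand <B> → r <N>
step 4: stack=$ <N> r  input=r v w $  — match r
step 5: stack=$ <N>  input=v w $  — expand <N> → v w
step 6: stack=$ w v  input=v w $  — match v
Stack after step 6: $ w (top = w).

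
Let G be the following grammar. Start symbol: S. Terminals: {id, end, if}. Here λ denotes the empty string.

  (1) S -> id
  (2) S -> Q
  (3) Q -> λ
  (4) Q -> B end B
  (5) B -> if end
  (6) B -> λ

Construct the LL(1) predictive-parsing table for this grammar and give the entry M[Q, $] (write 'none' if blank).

FIRST(B): from B->if end we get {if}; from B->λ we get {λ}. So FIRST(B) = {λ, if}.
FIRST(Q): from Q->λ we get {λ}; from Q->B end B we get {end, if}. So FIRST(Q) = {λ, end, if}.
FIRST(S): from S->id we get {id}; from S->Q we get {λ, end, if}. So FIRST(S) = {λ, end, id, if}.
FOLLOW(S) includes $ since S is the start symbol.
FOLLOW(S): S appears on no right-hand side. Thus FOLLOW(S) = {$}.
FOLLOW(Q): in S->Q, the suffix after Q is empty, so FOLLOW(Q) ⊇ FOLLOW(S) = {$}. Thus FOLLOW(Q) = {$}.
For Q -> λ: FIRST(λ) = {λ}, so it goes in M[Q, t] for t ∈ {}; since λ ∈ FIRST, also for every t ∈ FOLLOW(Q) = {$}.
For Q -> B end B: FIRST(B end B) = {end, if}, so it goes in M[Q, t] for t ∈ {end, if}.

Q -> λ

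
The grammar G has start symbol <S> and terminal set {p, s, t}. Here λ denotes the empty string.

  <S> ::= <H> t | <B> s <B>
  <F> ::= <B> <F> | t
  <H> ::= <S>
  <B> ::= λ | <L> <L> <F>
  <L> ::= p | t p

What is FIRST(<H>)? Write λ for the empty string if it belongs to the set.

{p, s, t}

FIRST(<L>): from <L>::=p we get {p}; from <L>::=t p we get {t}. So FIRST(<L>) = {p, t}.
FIRST(<B>): from <B>::=λ we get {λ}; from <B>::=<L> <L> <F> we get {p, t}. So FIRST(<B>) = {λ, p, t}.
FIRST(<F>): from <F>::=<B> <F> we get {p, t}; from <F>::=t we get {t}. So FIRST(<F>) = {p, t}.
FIRST(<S>): from <S>::=<H> t we get {p, s, t}; from <S>::=<B> s <B> we get {p, s, t}. So FIRST(<S>) = {p, s, t}.
FIRST(<H>): from <H>::=<S> we get {p, s, t}. So FIRST(<H>) = {p, s, t}.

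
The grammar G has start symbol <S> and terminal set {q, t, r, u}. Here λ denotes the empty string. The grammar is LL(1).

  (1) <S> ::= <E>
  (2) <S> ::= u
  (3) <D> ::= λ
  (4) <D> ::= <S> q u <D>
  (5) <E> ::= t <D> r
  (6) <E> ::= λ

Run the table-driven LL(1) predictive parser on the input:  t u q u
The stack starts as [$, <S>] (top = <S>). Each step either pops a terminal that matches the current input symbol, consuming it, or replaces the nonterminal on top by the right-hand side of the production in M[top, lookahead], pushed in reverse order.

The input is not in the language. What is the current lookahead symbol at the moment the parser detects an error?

$

     Stack            Input      Action
  1  $ <S>            t u q u $  expand <S> ::= <E>
  2  $ <E>            t u q u $  expand <E> ::= t <D> r
  3  $ r <D> t        t u q u $  match t
  4  $ r <D>          u q u $    expand <D> ::= <S> q u <D>
  5  $ r <D> u q <S>  u q u $    expand <S> ::= u
  6  $ r <D> u q u    u q u $    match u
  7  $ r <D> u q      q u $      match q
  8  $ r <D> u        u $        match u
  9  $ r <D>          $          error: M[<D>, $] is empty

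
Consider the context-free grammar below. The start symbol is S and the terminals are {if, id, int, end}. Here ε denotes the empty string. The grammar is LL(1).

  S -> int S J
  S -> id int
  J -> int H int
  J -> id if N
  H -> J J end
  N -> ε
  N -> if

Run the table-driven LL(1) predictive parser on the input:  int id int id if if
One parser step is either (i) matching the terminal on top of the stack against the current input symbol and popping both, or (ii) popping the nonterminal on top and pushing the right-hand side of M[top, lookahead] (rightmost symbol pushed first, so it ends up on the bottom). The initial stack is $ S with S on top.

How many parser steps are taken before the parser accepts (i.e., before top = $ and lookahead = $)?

      Stack       Input                  Action
   1  $ S         int id int id if if $  expand S -> int S J
   2  $ J S int   int id int id if if $  match int
   3  $ J S       id int id if if $      expand S -> id int
   4  $ J int id  id int id if if $      match id
   5  $ J int     int id if if $         match int
   6  $ J         id if if $             expand J -> id if N
   7  $ N if id   id if if $             match id
   8  $ N if      if if $                match if
   9  $ N         if $                   expand N -> if
  10  $ if        if $                   match if
Accept reached after 10 steps.

10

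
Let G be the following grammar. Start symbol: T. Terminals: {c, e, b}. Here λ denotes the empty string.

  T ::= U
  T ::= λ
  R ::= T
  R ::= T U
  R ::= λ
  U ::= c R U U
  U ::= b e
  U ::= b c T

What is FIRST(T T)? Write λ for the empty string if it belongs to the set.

FIRST(U): from U::=c R U U we get {c}; from U::=b e we get {b}; from U::=b c T we get {b}. So FIRST(U) = {b, c}.
FIRST(T): from T::=U we get {b, c}; from T::=λ we get {λ}. So FIRST(T) = {λ, b, c}.
FIRST(R): from R::=T we get {λ, b, c}; from R::=T U we get {b, c}; from R::=λ we get {λ}. So FIRST(R) = {λ, b, c}.
FIRST(T T): take FIRST of each symbol in turn, carrying on past any symbol whose FIRST contains λ; result {λ, b, c}.

{λ, b, c}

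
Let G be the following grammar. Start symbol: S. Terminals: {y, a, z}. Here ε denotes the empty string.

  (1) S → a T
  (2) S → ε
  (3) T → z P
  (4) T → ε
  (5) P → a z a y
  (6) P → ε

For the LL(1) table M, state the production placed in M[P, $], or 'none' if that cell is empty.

P → ε

FIRST(S) = {ε, a}
FIRST(T) = {ε, z}
FIRST(P) = {ε, a}
FOLLOW(S) includes $ since S is the start symbol.
FOLLOW(T): in S→a T, the suffix after T is empty, so FOLLOW(T) ⊇ FOLLOW(S) = {$}. Thus FOLLOW(T) = {$}.
FOLLOW(P): in T→z P, the suffix after P is empty, so FOLLOW(P) ⊇ FOLLOW(T) = {$}. Thus FOLLOW(P) = {$}.
For P → a z a y: FIRST(a z a y) = {a}, so it goes in M[P, t] for t ∈ {a}.
For P → ε: FIRST(ε) = {ε}, so it goes in M[P, t] for t ∈ {}; since ε ∈ FIRST, also for every t ∈ FOLLOW(P) = {$}.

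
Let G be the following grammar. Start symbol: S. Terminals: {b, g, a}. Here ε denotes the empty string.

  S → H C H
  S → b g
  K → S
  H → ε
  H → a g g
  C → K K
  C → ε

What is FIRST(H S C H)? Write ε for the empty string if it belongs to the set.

{ε, a, b}

FIRST(H) = {ε, a}
FIRST(S) = {ε, a, b}  (via H C H)
FIRST(K) = {ε, a, b}  (via S)
FIRST(C) = {ε, a, b}  (via K K)
FIRST(H S C H): take FIRST of each symbol in turn, carrying on past any symbol whose FIRST contains ε; result {ε, a, b}.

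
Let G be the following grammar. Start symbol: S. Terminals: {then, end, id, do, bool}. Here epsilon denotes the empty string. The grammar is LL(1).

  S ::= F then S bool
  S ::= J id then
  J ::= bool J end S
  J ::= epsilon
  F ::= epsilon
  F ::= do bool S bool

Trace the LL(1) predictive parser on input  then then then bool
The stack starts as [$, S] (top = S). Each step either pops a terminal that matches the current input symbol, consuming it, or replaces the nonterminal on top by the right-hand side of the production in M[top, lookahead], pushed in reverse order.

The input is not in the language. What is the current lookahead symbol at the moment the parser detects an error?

$

step 1: stack=$ S  input=then then then bool $  — expand S ::= F then S bool
step 2: stack=$ bool S then F  input=then then then bool $  — expand F ::= epsilon
step 3: stack=$ bool S then  input=then then then bool $  — match then
step 4: stack=$ bool S  input=then then bool $  — expand S ::= F then S bool
step 5: stack=$ bool bool S then F  input=then then bool $  — expand F ::= epsilon
step 6: stack=$ bool bool S then  input=then then bool $  — match then
step 7: stack=$ bool bool S  input=then bool $  — expand S ::= F then S bool
step 8: stack=$ bool bool bool S then F  input=then bool $  — expand F ::= epsilon
step 9: stack=$ bool bool bool S then  input=then bool $  — match then
step 10: stack=$ bool bool bool S  input=bool $  — expand S ::= J id then
step 11: stack=$ bool bool bool then id J  input=bool $  — expand J ::= bool J end S
step 12: stack=$ bool bool bool then id S end J bool  input=bool $  — match bool
step 13: stack=$ bool bool bool then id S end J  input=$  — error: M[J, $] is empty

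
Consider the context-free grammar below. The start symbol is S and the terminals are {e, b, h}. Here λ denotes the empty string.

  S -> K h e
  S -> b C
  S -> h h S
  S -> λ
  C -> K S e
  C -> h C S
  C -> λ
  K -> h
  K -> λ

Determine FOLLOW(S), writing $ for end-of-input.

{$, b, e, h}

FIRST(K): from K->h we get {h}; from K->λ we get {λ}. So FIRST(K) = {λ, h}.
FIRST(S): from S->K h e we get {h}; from S->b C we get {b}; from S->h h S we get {h}; from S->λ we get {λ}. So FIRST(S) = {λ, b, h}.
FIRST(C): from C->K S e we get {b, e, h}; from C->h C S we get {h}; from C->λ we get {λ}. So FIRST(C) = {λ, b, e, h}.
FOLLOW(S) includes $ since S is the start symbol.
FOLLOW(K): in S->K h e, K is followed by h e with FIRST {h}; in C->K S e, K is followed by S e with FIRST {b, e, h}. Thus FOLLOW(K) = {b, e, h}.
FOLLOW(S): in S->h h S, the suffix after S is empty (adds nothing new); in C->K S e, S is followed by e with FIRST {e}; in C->h C S, the suffix after S is empty, so FOLLOW(S) ⊇ FOLLOW(C) = {$, b, e, h}. Thus FOLLOW(S) = {$, b, e, h}.
FOLLOW(C): in S->b C, the suffix after C is empty, so FOLLOW(C) ⊇ FOLLOW(S) = {$, b, e, h}; in C->h C S, C is followed by S with FIRST {λ, b, h}; in C->h C S, the suffix after C is nullable (adds nothing new). Thus FOLLOW(C) = {$, b, e, h}.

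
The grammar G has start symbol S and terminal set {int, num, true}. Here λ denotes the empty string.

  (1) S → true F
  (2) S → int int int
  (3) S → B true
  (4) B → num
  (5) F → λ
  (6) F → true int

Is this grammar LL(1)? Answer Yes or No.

Yes

FIRST(S) = {int, num, true}
FIRST(B) = {num}
FIRST(F) = {λ, true}
FOLLOW(S) = {$}
FOLLOW(B) = {true}
FOLLOW(F) = {$}
Each cell of M receives at most one production.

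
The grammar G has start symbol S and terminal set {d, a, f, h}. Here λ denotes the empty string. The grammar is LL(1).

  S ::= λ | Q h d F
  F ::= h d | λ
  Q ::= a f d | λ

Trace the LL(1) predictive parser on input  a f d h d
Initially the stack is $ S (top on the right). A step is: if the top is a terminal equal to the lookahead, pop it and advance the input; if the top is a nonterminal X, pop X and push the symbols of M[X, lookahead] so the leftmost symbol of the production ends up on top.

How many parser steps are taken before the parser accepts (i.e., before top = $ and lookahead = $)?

step 1: stack=$ S  input=a f d h d $  — expand S ::= Q h d F
step 2: stack=$ F d h Q  input=a f d h d $  — expand Q ::= a f d
step 3: stack=$ F d h d f a  input=a f d h d $  — match a
step 4: stack=$ F d h d f  input=f d h d $  — match f
step 5: stack=$ F d h d  input=d h d $  — match d
step 6: stack=$ F d h  input=h d $  — match h
step 7: stack=$ F d  input=d $  — match d
step 8: stack=$ F  input=$  — expand F ::= λ
Accept reached after 8 steps.

8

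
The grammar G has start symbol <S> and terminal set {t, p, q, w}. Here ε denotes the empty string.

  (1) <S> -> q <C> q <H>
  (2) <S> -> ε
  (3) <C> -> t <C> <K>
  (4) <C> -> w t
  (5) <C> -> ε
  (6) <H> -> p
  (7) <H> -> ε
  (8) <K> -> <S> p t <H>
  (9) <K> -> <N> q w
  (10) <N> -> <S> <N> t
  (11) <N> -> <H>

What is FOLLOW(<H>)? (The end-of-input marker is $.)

FIRST(<S>) = {ε, q}
FIRST(<C>) = {ε, t, w}
FIRST(<H>) = {ε, p}
FIRST(<N>) = {ε, p, q, t}  (via <S> <N> t, <H>)
FIRST(<K>) = {p, q, t}  (via <S> p t <H>, <N> q w)
FOLLOW(<S>) includes $ since <S> is the start symbol.
FOLLOW(<S>): in <K>-><S> p t <H>, <S> is followed by p t <H> with FIRST {p}; in <N>-><S> <N> t, <S> is followed by <N> t with FIRST {p, q, t}. Thus FOLLOW(<S>) = {$, p, q, t}.
FOLLOW(<C>): in <S>->q <C> q <H>, <C> is followed by q <H> with FIRST {q}; in <C>->t <C> <K>, <C> is followed by <K> with FIRST {p, q, t}. Thus FOLLOW(<C>) = {p, q, t}.
FOLLOW(<K>): in <C>->t <C> <K>, the suffix after <K> is empty, so FOLLOW(<K>) ⊇ FOLLOW(<C>) = {p, q, t}. Thus FOLLOW(<K>) = {p, q, t}.
FOLLOW(<N>): in <K>-><N> q w, <N> is followed by q w with FIRST {q}; in <N>-><S> <N> t, <N> is followed by t with FIRST {t}. Thus FOLLOW(<N>) = {q, t}.
FOLLOW(<H>): in <S>->q <C> q <H>, the suffix after <H> is empty, so FOLLOW(<H>) ⊇ FOLLOW(<S>) = {$, p, q, t}; in <K>-><S> p t <H>, the suffix after <H> is empty, so FOLLOW(<H>) ⊇ FOLLOW(<K>) = {p, q, t}; in <N>-><H>, the suffix after <H> is empty, so FOLLOW(<H>) ⊇ FOLLOW(<N>) = {q, t}. Thus FOLLOW(<H>) = {$, p, q, t}.

{$, p, q, t}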